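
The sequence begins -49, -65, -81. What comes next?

Differences: -65 - -49 = -16
This is an arithmetic sequence with common difference d = -16.
Next term = -81 + -16 = -97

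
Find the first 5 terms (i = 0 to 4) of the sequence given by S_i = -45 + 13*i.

This is an arithmetic sequence.
i=0: S_0 = -45 + 13*0 = -45
i=1: S_1 = -45 + 13*1 = -32
i=2: S_2 = -45 + 13*2 = -19
i=3: S_3 = -45 + 13*3 = -6
i=4: S_4 = -45 + 13*4 = 7
The first 5 terms are: [-45, -32, -19, -6, 7]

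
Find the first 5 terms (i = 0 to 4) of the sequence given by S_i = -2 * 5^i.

This is a geometric sequence.
i=0: S_0 = -2 * 5^0 = -2
i=1: S_1 = -2 * 5^1 = -10
i=2: S_2 = -2 * 5^2 = -50
i=3: S_3 = -2 * 5^3 = -250
i=4: S_4 = -2 * 5^4 = -1250
The first 5 terms are: [-2, -10, -50, -250, -1250]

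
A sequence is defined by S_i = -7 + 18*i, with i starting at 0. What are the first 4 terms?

This is an arithmetic sequence.
i=0: S_0 = -7 + 18*0 = -7
i=1: S_1 = -7 + 18*1 = 11
i=2: S_2 = -7 + 18*2 = 29
i=3: S_3 = -7 + 18*3 = 47
The first 4 terms are: [-7, 11, 29, 47]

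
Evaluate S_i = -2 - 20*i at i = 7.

S_7 = -2 + -20*7 = -2 + -140 = -142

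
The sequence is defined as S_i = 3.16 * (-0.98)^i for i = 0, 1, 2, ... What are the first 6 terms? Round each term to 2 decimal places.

This is a geometric sequence.
i=0: S_0 = 3.16 * (-0.98)^0 = 3.16
i=1: S_1 = 3.16 * (-0.98)^1 ≈ -3.1
i=2: S_2 = 3.16 * (-0.98)^2 ≈ 3.03
i=3: S_3 = 3.16 * (-0.98)^3 ≈ -2.97
i=4: S_4 = 3.16 * (-0.98)^4 ≈ 2.91
i=5: S_5 = 3.16 * (-0.98)^5 ≈ -2.86
The first 6 terms are: [3.16, -3.1, 3.03, -2.97, 2.91, -2.86]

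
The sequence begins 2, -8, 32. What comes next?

Ratios: -8 / 2 = -4.0
This is a geometric sequence with common ratio r = -4.
Next term = 32 * -4 = -128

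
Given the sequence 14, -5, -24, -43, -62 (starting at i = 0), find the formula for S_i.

Check differences: -5 - 14 = -19
-24 - -5 = -19
Common difference d = -19.
First term a = 14.
Formula: S_i = 14 - 19*i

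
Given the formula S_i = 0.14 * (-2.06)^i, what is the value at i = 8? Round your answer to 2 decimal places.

S_8 = 0.14 * (-2.06)^8 ≈ 0.14 * 324.2931 ≈ 45.4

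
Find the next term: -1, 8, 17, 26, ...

Differences: 8 - -1 = 9
This is an arithmetic sequence with common difference d = 9.
Next term = 26 + 9 = 35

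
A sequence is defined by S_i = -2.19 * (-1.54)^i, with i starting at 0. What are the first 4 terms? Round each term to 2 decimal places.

This is a geometric sequence.
i=0: S_0 = -2.19 * (-1.54)^0 = -2.19
i=1: S_1 = -2.19 * (-1.54)^1 ≈ 3.37
i=2: S_2 = -2.19 * (-1.54)^2 ≈ -5.19
i=3: S_3 = -2.19 * (-1.54)^3 ≈ 8.0
The first 4 terms are: [-2.19, 3.37, -5.19, 8.0]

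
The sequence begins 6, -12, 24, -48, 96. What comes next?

Ratios: -12 / 6 = -2.0
This is a geometric sequence with common ratio r = -2.
Next term = 96 * -2 = -192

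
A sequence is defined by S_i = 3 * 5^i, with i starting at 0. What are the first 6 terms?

This is a geometric sequence.
i=0: S_0 = 3 * 5^0 = 3
i=1: S_1 = 3 * 5^1 = 15
i=2: S_2 = 3 * 5^2 = 75
i=3: S_3 = 3 * 5^3 = 375
i=4: S_4 = 3 * 5^4 = 1875
i=5: S_5 = 3 * 5^5 = 9375
The first 6 terms are: [3, 15, 75, 375, 1875, 9375]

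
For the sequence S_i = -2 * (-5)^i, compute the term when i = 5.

S_5 = -2 * (-5)^5 = -2 * -3125 = 6250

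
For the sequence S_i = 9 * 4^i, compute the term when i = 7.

S_7 = 9 * 4^7 = 9 * 16384 = 147456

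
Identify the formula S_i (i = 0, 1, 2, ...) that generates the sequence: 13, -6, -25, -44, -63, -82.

Check differences: -6 - 13 = -19
-25 - -6 = -19
Common difference d = -19.
First term a = 13.
Formula: S_i = 13 - 19*i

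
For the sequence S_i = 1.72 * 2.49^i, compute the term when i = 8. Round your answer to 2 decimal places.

S_8 = 1.72 * 2.49^8 ≈ 1.72 * 1477.7289 ≈ 2541.69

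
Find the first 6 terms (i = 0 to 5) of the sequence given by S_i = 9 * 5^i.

This is a geometric sequence.
i=0: S_0 = 9 * 5^0 = 9
i=1: S_1 = 9 * 5^1 = 45
i=2: S_2 = 9 * 5^2 = 225
i=3: S_3 = 9 * 5^3 = 1125
i=4: S_4 = 9 * 5^4 = 5625
i=5: S_5 = 9 * 5^5 = 28125
The first 6 terms are: [9, 45, 225, 1125, 5625, 28125]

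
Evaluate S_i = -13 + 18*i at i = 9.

S_9 = -13 + 18*9 = -13 + 162 = 149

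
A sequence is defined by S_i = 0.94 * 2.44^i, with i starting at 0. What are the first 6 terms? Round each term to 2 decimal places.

This is a geometric sequence.
i=0: S_0 = 0.94 * 2.44^0 = 0.94
i=1: S_1 = 0.94 * 2.44^1 ≈ 2.29
i=2: S_2 = 0.94 * 2.44^2 ≈ 5.6
i=3: S_3 = 0.94 * 2.44^3 ≈ 13.66
i=4: S_4 = 0.94 * 2.44^4 ≈ 33.32
i=5: S_5 = 0.94 * 2.44^5 ≈ 81.3
The first 6 terms are: [0.94, 2.29, 5.6, 13.66, 33.32, 81.3]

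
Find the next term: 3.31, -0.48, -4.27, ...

Differences: -0.48 - 3.31 = -3.79
This is an arithmetic sequence with common difference d = -3.79.
Next term = -4.27 + -3.79 = -8.06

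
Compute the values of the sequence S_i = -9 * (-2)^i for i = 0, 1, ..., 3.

This is a geometric sequence.
i=0: S_0 = -9 * (-2)^0 = -9
i=1: S_1 = -9 * (-2)^1 = 18
i=2: S_2 = -9 * (-2)^2 = -36
i=3: S_3 = -9 * (-2)^3 = 72
The first 4 terms are: [-9, 18, -36, 72]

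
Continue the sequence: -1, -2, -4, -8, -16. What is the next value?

Ratios: -2 / -1 = 2.0
This is a geometric sequence with common ratio r = 2.
Next term = -16 * 2 = -32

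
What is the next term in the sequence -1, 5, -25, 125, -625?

Ratios: 5 / -1 = -5.0
This is a geometric sequence with common ratio r = -5.
Next term = -625 * -5 = 3125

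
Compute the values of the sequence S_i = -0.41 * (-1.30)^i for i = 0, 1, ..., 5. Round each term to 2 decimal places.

This is a geometric sequence.
i=0: S_0 = -0.41 * (-1.3)^0 = -0.41
i=1: S_1 = -0.41 * (-1.3)^1 ≈ 0.53
i=2: S_2 = -0.41 * (-1.3)^2 ≈ -0.69
i=3: S_3 = -0.41 * (-1.3)^3 ≈ 0.9
i=4: S_4 = -0.41 * (-1.3)^4 ≈ -1.17
i=5: S_5 = -0.41 * (-1.3)^5 ≈ 1.52
The first 6 terms are: [-0.41, 0.53, -0.69, 0.9, -1.17, 1.52]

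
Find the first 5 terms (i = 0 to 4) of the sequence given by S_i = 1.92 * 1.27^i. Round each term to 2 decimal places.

This is a geometric sequence.
i=0: S_0 = 1.92 * 1.27^0 = 1.92
i=1: S_1 = 1.92 * 1.27^1 ≈ 2.44
i=2: S_2 = 1.92 * 1.27^2 ≈ 3.1
i=3: S_3 = 1.92 * 1.27^3 ≈ 3.93
i=4: S_4 = 1.92 * 1.27^4 ≈ 4.99
The first 5 terms are: [1.92, 2.44, 3.1, 3.93, 4.99]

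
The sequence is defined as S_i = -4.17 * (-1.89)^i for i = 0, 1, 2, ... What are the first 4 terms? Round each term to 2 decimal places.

This is a geometric sequence.
i=0: S_0 = -4.17 * (-1.89)^0 = -4.17
i=1: S_1 = -4.17 * (-1.89)^1 ≈ 7.88
i=2: S_2 = -4.17 * (-1.89)^2 ≈ -14.9
i=3: S_3 = -4.17 * (-1.89)^3 ≈ 28.15
The first 4 terms are: [-4.17, 7.88, -14.9, 28.15]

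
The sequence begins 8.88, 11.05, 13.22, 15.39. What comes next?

Differences: 11.05 - 8.88 = 2.17
This is an arithmetic sequence with common difference d = 2.17.
Next term = 15.39 + 2.17 = 17.56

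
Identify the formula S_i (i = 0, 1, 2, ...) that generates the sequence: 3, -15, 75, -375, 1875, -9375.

Check ratios: -15 / 3 = -5.0
Common ratio r = -5.
First term a = 3.
Formula: S_i = 3 * (-5)^i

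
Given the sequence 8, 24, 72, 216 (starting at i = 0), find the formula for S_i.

Check ratios: 24 / 8 = 3.0
Common ratio r = 3.
First term a = 8.
Formula: S_i = 8 * 3^i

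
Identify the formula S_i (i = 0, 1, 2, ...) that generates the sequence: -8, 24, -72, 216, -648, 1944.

Check ratios: 24 / -8 = -3.0
Common ratio r = -3.
First term a = -8.
Formula: S_i = -8 * (-3)^i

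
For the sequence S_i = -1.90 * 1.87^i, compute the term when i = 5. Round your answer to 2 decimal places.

S_5 = -1.9 * 1.87^5 ≈ -1.9 * 22.8669 ≈ -43.45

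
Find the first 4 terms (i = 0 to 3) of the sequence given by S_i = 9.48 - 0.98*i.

This is an arithmetic sequence.
i=0: S_0 = 9.48 + -0.98*0 = 9.48
i=1: S_1 = 9.48 + -0.98*1 = 8.5
i=2: S_2 = 9.48 + -0.98*2 = 7.52
i=3: S_3 = 9.48 + -0.98*3 = 6.54
The first 4 terms are: [9.48, 8.5, 7.52, 6.54]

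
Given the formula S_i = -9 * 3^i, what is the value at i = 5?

S_5 = -9 * 3^5 = -9 * 243 = -2187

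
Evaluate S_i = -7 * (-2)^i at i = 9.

S_9 = -7 * (-2)^9 = -7 * -512 = 3584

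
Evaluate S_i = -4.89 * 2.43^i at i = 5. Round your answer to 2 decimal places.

S_5 = -4.89 * 2.43^5 ≈ -4.89 * 84.7289 ≈ -414.32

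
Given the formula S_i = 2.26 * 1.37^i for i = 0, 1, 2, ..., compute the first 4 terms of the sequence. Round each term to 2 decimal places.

This is a geometric sequence.
i=0: S_0 = 2.26 * 1.37^0 = 2.26
i=1: S_1 = 2.26 * 1.37^1 ≈ 3.1
i=2: S_2 = 2.26 * 1.37^2 ≈ 4.24
i=3: S_3 = 2.26 * 1.37^3 ≈ 5.81
The first 4 terms are: [2.26, 3.1, 4.24, 5.81]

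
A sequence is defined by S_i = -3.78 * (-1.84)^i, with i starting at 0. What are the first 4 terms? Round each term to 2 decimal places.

This is a geometric sequence.
i=0: S_0 = -3.78 * (-1.84)^0 = -3.78
i=1: S_1 = -3.78 * (-1.84)^1 ≈ 6.96
i=2: S_2 = -3.78 * (-1.84)^2 ≈ -12.8
i=3: S_3 = -3.78 * (-1.84)^3 ≈ 23.55
The first 4 terms are: [-3.78, 6.96, -12.8, 23.55]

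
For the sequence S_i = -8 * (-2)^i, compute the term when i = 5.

S_5 = -8 * (-2)^5 = -8 * -32 = 256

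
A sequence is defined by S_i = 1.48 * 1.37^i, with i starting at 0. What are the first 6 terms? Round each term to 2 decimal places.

This is a geometric sequence.
i=0: S_0 = 1.48 * 1.37^0 = 1.48
i=1: S_1 = 1.48 * 1.37^1 ≈ 2.03
i=2: S_2 = 1.48 * 1.37^2 ≈ 2.78
i=3: S_3 = 1.48 * 1.37^3 ≈ 3.81
i=4: S_4 = 1.48 * 1.37^4 ≈ 5.21
i=5: S_5 = 1.48 * 1.37^5 ≈ 7.14
The first 6 terms are: [1.48, 2.03, 2.78, 3.81, 5.21, 7.14]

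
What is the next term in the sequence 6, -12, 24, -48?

Ratios: -12 / 6 = -2.0
This is a geometric sequence with common ratio r = -2.
Next term = -48 * -2 = 96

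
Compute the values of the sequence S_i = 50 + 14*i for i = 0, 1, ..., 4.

This is an arithmetic sequence.
i=0: S_0 = 50 + 14*0 = 50
i=1: S_1 = 50 + 14*1 = 64
i=2: S_2 = 50 + 14*2 = 78
i=3: S_3 = 50 + 14*3 = 92
i=4: S_4 = 50 + 14*4 = 106
The first 5 terms are: [50, 64, 78, 92, 106]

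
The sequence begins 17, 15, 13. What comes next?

Differences: 15 - 17 = -2
This is an arithmetic sequence with common difference d = -2.
Next term = 13 + -2 = 11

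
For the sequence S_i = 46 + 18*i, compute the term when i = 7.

S_7 = 46 + 18*7 = 46 + 126 = 172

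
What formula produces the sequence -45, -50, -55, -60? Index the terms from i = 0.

Check differences: -50 - -45 = -5
-55 - -50 = -5
Common difference d = -5.
First term a = -45.
Formula: S_i = -45 - 5*i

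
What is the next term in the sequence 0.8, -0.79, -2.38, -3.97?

Differences: -0.79 - 0.8 = -1.59
This is an arithmetic sequence with common difference d = -1.59.
Next term = -3.97 + -1.59 = -5.56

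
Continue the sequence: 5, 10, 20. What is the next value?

Ratios: 10 / 5 = 2.0
This is a geometric sequence with common ratio r = 2.
Next term = 20 * 2 = 40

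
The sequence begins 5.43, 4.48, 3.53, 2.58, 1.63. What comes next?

Differences: 4.48 - 5.43 = -0.95
This is an arithmetic sequence with common difference d = -0.95.
Next term = 1.63 + -0.95 = 0.68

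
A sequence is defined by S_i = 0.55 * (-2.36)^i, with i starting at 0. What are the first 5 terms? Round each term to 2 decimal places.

This is a geometric sequence.
i=0: S_0 = 0.55 * (-2.36)^0 = 0.55
i=1: S_1 = 0.55 * (-2.36)^1 ≈ -1.3
i=2: S_2 = 0.55 * (-2.36)^2 ≈ 3.06
i=3: S_3 = 0.55 * (-2.36)^3 ≈ -7.23
i=4: S_4 = 0.55 * (-2.36)^4 ≈ 17.06
The first 5 terms are: [0.55, -1.3, 3.06, -7.23, 17.06]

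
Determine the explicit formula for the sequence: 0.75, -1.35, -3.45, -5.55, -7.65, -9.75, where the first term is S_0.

Check differences: -1.35 - 0.75 = -2.1
-3.45 - -1.35 = -2.1
Common difference d = -2.1.
First term a = 0.75.
Formula: S_i = 0.75 - 2.10*i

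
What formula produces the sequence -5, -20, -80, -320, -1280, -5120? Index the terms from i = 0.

Check ratios: -20 / -5 = 4.0
Common ratio r = 4.
First term a = -5.
Formula: S_i = -5 * 4^i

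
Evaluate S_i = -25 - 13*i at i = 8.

S_8 = -25 + -13*8 = -25 + -104 = -129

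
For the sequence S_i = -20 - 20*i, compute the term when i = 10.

S_10 = -20 + -20*10 = -20 + -200 = -220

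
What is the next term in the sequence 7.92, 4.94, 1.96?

Differences: 4.94 - 7.92 = -2.98
This is an arithmetic sequence with common difference d = -2.98.
Next term = 1.96 + -2.98 = -1.02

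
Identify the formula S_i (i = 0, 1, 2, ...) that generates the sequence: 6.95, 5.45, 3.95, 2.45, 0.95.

Check differences: 5.45 - 6.95 = -1.5
3.95 - 5.45 = -1.5
Common difference d = -1.5.
First term a = 6.95.
Formula: S_i = 6.95 - 1.50*i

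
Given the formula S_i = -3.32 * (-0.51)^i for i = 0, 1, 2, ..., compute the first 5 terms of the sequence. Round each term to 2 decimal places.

This is a geometric sequence.
i=0: S_0 = -3.32 * (-0.51)^0 = -3.32
i=1: S_1 = -3.32 * (-0.51)^1 ≈ 1.69
i=2: S_2 = -3.32 * (-0.51)^2 ≈ -0.86
i=3: S_3 = -3.32 * (-0.51)^3 ≈ 0.44
i=4: S_4 = -3.32 * (-0.51)^4 ≈ -0.22
The first 5 terms are: [-3.32, 1.69, -0.86, 0.44, -0.22]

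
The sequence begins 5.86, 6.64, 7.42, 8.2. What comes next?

Differences: 6.64 - 5.86 = 0.78
This is an arithmetic sequence with common difference d = 0.78.
Next term = 8.2 + 0.78 = 8.98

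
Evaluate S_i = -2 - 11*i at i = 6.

S_6 = -2 + -11*6 = -2 + -66 = -68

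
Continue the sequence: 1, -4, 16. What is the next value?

Ratios: -4 / 1 = -4.0
This is a geometric sequence with common ratio r = -4.
Next term = 16 * -4 = -64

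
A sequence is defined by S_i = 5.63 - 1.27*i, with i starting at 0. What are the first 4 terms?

This is an arithmetic sequence.
i=0: S_0 = 5.63 + -1.27*0 = 5.63
i=1: S_1 = 5.63 + -1.27*1 = 4.36
i=2: S_2 = 5.63 + -1.27*2 = 3.09
i=3: S_3 = 5.63 + -1.27*3 = 1.82
The first 4 terms are: [5.63, 4.36, 3.09, 1.82]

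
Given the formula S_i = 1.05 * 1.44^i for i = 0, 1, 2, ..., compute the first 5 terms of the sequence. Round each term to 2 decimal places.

This is a geometric sequence.
i=0: S_0 = 1.05 * 1.44^0 = 1.05
i=1: S_1 = 1.05 * 1.44^1 ≈ 1.51
i=2: S_2 = 1.05 * 1.44^2 ≈ 2.18
i=3: S_3 = 1.05 * 1.44^3 ≈ 3.14
i=4: S_4 = 1.05 * 1.44^4 ≈ 4.51
The first 5 terms are: [1.05, 1.51, 2.18, 3.14, 4.51]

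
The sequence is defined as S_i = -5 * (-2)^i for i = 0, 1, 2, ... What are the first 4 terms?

This is a geometric sequence.
i=0: S_0 = -5 * (-2)^0 = -5
i=1: S_1 = -5 * (-2)^1 = 10
i=2: S_2 = -5 * (-2)^2 = -20
i=3: S_3 = -5 * (-2)^3 = 40
The first 4 terms are: [-5, 10, -20, 40]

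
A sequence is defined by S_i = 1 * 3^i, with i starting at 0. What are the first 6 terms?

This is a geometric sequence.
i=0: S_0 = 1 * 3^0 = 1
i=1: S_1 = 1 * 3^1 = 3
i=2: S_2 = 1 * 3^2 = 9
i=3: S_3 = 1 * 3^3 = 27
i=4: S_4 = 1 * 3^4 = 81
i=5: S_5 = 1 * 3^5 = 243
The first 6 terms are: [1, 3, 9, 27, 81, 243]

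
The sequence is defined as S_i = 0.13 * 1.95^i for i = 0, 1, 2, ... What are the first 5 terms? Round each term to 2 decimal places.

This is a geometric sequence.
i=0: S_0 = 0.13 * 1.95^0 = 0.13
i=1: S_1 = 0.13 * 1.95^1 ≈ 0.25
i=2: S_2 = 0.13 * 1.95^2 ≈ 0.49
i=3: S_3 = 0.13 * 1.95^3 ≈ 0.96
i=4: S_4 = 0.13 * 1.95^4 ≈ 1.88
The first 5 terms are: [0.13, 0.25, 0.49, 0.96, 1.88]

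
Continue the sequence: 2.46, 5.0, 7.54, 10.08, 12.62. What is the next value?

Differences: 5.0 - 2.46 = 2.54
This is an arithmetic sequence with common difference d = 2.54.
Next term = 12.62 + 2.54 = 15.16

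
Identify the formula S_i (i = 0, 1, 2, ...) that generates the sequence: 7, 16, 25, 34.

Check differences: 16 - 7 = 9
25 - 16 = 9
Common difference d = 9.
First term a = 7.
Formula: S_i = 7 + 9*i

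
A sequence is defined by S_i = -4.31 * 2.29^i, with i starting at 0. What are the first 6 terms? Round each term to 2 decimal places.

This is a geometric sequence.
i=0: S_0 = -4.31 * 2.29^0 = -4.31
i=1: S_1 = -4.31 * 2.29^1 ≈ -9.87
i=2: S_2 = -4.31 * 2.29^2 ≈ -22.6
i=3: S_3 = -4.31 * 2.29^3 ≈ -51.76
i=4: S_4 = -4.31 * 2.29^4 ≈ -118.53
i=5: S_5 = -4.31 * 2.29^5 ≈ -271.43
The first 6 terms are: [-4.31, -9.87, -22.6, -51.76, -118.53, -271.43]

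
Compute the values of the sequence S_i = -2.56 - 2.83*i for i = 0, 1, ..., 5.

This is an arithmetic sequence.
i=0: S_0 = -2.56 + -2.83*0 = -2.56
i=1: S_1 = -2.56 + -2.83*1 = -5.39
i=2: S_2 = -2.56 + -2.83*2 = -8.22
i=3: S_3 = -2.56 + -2.83*3 = -11.05
i=4: S_4 = -2.56 + -2.83*4 = -13.88
i=5: S_5 = -2.56 + -2.83*5 = -16.71
The first 6 terms are: [-2.56, -5.39, -8.22, -11.05, -13.88, -16.71]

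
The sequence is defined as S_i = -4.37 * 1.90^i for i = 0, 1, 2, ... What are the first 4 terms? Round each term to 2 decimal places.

This is a geometric sequence.
i=0: S_0 = -4.37 * 1.9^0 = -4.37
i=1: S_1 = -4.37 * 1.9^1 ≈ -8.3
i=2: S_2 = -4.37 * 1.9^2 ≈ -15.78
i=3: S_3 = -4.37 * 1.9^3 ≈ -29.97
The first 4 terms are: [-4.37, -8.3, -15.78, -29.97]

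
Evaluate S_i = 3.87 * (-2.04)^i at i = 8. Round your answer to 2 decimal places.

S_8 = 3.87 * (-2.04)^8 ≈ 3.87 * 299.9448 ≈ 1160.79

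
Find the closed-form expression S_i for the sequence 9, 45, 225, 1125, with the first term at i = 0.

Check ratios: 45 / 9 = 5.0
Common ratio r = 5.
First term a = 9.
Formula: S_i = 9 * 5^i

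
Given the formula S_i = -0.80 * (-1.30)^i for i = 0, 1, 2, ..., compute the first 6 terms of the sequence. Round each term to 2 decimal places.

This is a geometric sequence.
i=0: S_0 = -0.8 * (-1.3)^0 = -0.8
i=1: S_1 = -0.8 * (-1.3)^1 = 1.04
i=2: S_2 = -0.8 * (-1.3)^2 ≈ -1.35
i=3: S_3 = -0.8 * (-1.3)^3 ≈ 1.76
i=4: S_4 = -0.8 * (-1.3)^4 ≈ -2.28
i=5: S_5 = -0.8 * (-1.3)^5 ≈ 2.97
The first 6 terms are: [-0.8, 1.04, -1.35, 1.76, -2.28, 2.97]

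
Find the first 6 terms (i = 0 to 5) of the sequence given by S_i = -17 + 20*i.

This is an arithmetic sequence.
i=0: S_0 = -17 + 20*0 = -17
i=1: S_1 = -17 + 20*1 = 3
i=2: S_2 = -17 + 20*2 = 23
i=3: S_3 = -17 + 20*3 = 43
i=4: S_4 = -17 + 20*4 = 63
i=5: S_5 = -17 + 20*5 = 83
The first 6 terms are: [-17, 3, 23, 43, 63, 83]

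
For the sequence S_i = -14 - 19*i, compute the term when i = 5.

S_5 = -14 + -19*5 = -14 + -95 = -109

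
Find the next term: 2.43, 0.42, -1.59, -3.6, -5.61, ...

Differences: 0.42 - 2.43 = -2.01
This is an arithmetic sequence with common difference d = -2.01.
Next term = -5.61 + -2.01 = -7.62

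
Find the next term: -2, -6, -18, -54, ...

Ratios: -6 / -2 = 3.0
This is a geometric sequence with common ratio r = 3.
Next term = -54 * 3 = -162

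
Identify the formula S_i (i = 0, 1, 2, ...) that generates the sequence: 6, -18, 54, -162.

Check ratios: -18 / 6 = -3.0
Common ratio r = -3.
First term a = 6.
Formula: S_i = 6 * (-3)^i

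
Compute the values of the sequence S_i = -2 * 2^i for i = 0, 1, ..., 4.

This is a geometric sequence.
i=0: S_0 = -2 * 2^0 = -2
i=1: S_1 = -2 * 2^1 = -4
i=2: S_2 = -2 * 2^2 = -8
i=3: S_3 = -2 * 2^3 = -16
i=4: S_4 = -2 * 2^4 = -32
The first 5 terms are: [-2, -4, -8, -16, -32]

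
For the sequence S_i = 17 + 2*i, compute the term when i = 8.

S_8 = 17 + 2*8 = 17 + 16 = 33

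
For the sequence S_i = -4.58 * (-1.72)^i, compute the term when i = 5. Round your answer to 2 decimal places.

S_5 = -4.58 * (-1.72)^5 ≈ -4.58 * -15.0537 ≈ 68.95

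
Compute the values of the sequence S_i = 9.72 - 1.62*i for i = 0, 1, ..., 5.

This is an arithmetic sequence.
i=0: S_0 = 9.72 + -1.62*0 = 9.72
i=1: S_1 = 9.72 + -1.62*1 = 8.1
i=2: S_2 = 9.72 + -1.62*2 = 6.48
i=3: S_3 = 9.72 + -1.62*3 = 4.86
i=4: S_4 = 9.72 + -1.62*4 = 3.24
i=5: S_5 = 9.72 + -1.62*5 = 1.62
The first 6 terms are: [9.72, 8.1, 6.48, 4.86, 3.24, 1.62]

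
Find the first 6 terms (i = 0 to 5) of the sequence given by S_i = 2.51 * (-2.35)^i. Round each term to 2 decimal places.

This is a geometric sequence.
i=0: S_0 = 2.51 * (-2.35)^0 = 2.51
i=1: S_1 = 2.51 * (-2.35)^1 ≈ -5.9
i=2: S_2 = 2.51 * (-2.35)^2 ≈ 13.86
i=3: S_3 = 2.51 * (-2.35)^3 ≈ -32.57
i=4: S_4 = 2.51 * (-2.35)^4 ≈ 76.55
i=5: S_5 = 2.51 * (-2.35)^5 ≈ -179.89
The first 6 terms are: [2.51, -5.9, 13.86, -32.57, 76.55, -179.89]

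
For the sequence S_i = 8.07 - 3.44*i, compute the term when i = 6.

S_6 = 8.07 + -3.44*6 = 8.07 + -20.64 = -12.57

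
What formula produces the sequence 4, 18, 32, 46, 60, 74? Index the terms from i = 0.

Check differences: 18 - 4 = 14
32 - 18 = 14
Common difference d = 14.
First term a = 4.
Formula: S_i = 4 + 14*i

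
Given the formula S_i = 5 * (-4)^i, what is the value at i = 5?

S_5 = 5 * (-4)^5 = 5 * -1024 = -5120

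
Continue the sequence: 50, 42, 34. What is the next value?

Differences: 42 - 50 = -8
This is an arithmetic sequence with common difference d = -8.
Next term = 34 + -8 = 26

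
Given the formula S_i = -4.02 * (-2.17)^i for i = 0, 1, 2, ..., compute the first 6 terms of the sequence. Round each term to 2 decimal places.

This is a geometric sequence.
i=0: S_0 = -4.02 * (-2.17)^0 = -4.02
i=1: S_1 = -4.02 * (-2.17)^1 ≈ 8.72
i=2: S_2 = -4.02 * (-2.17)^2 ≈ -18.93
i=3: S_3 = -4.02 * (-2.17)^3 ≈ 41.08
i=4: S_4 = -4.02 * (-2.17)^4 ≈ -89.14
i=5: S_5 = -4.02 * (-2.17)^5 ≈ 193.43
The first 6 terms are: [-4.02, 8.72, -18.93, 41.08, -89.14, 193.43]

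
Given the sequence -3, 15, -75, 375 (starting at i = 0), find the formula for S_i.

Check ratios: 15 / -3 = -5.0
Common ratio r = -5.
First term a = -3.
Formula: S_i = -3 * (-5)^i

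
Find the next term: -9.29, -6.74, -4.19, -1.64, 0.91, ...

Differences: -6.74 - -9.29 = 2.55
This is an arithmetic sequence with common difference d = 2.55.
Next term = 0.91 + 2.55 = 3.46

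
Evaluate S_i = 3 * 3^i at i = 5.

S_5 = 3 * 3^5 = 3 * 243 = 729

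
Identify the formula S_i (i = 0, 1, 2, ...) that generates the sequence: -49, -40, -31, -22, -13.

Check differences: -40 - -49 = 9
-31 - -40 = 9
Common difference d = 9.
First term a = -49.
Formula: S_i = -49 + 9*i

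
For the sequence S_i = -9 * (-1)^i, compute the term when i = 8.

S_8 = -9 * (-1)^8 = -9 * 1 = -9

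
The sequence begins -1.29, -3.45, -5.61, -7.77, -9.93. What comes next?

Differences: -3.45 - -1.29 = -2.16
This is an arithmetic sequence with common difference d = -2.16.
Next term = -9.93 + -2.16 = -12.09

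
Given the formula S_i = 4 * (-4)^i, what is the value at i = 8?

S_8 = 4 * (-4)^8 = 4 * 65536 = 262144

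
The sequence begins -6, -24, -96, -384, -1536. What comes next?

Ratios: -24 / -6 = 4.0
This is a geometric sequence with common ratio r = 4.
Next term = -1536 * 4 = -6144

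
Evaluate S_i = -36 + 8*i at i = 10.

S_10 = -36 + 8*10 = -36 + 80 = 44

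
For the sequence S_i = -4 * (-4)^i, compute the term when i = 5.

S_5 = -4 * (-4)^5 = -4 * -1024 = 4096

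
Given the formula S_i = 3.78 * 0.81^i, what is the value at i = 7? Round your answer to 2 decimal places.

S_7 = 3.78 * 0.81^7 ≈ 3.78 * 0.2288 ≈ 0.86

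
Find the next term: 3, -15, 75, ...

Ratios: -15 / 3 = -5.0
This is a geometric sequence with common ratio r = -5.
Next term = 75 * -5 = -375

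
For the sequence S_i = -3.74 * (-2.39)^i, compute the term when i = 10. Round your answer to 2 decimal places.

S_10 = -3.74 * (-2.39)^10 ≈ -3.74 * 6081.0561 ≈ -22743.15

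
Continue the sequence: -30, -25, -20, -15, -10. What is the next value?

Differences: -25 - -30 = 5
This is an arithmetic sequence with common difference d = 5.
Next term = -10 + 5 = -5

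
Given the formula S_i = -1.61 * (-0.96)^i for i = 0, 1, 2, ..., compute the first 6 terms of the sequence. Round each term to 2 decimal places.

This is a geometric sequence.
i=0: S_0 = -1.61 * (-0.96)^0 = -1.61
i=1: S_1 = -1.61 * (-0.96)^1 ≈ 1.55
i=2: S_2 = -1.61 * (-0.96)^2 ≈ -1.48
i=3: S_3 = -1.61 * (-0.96)^3 ≈ 1.42
i=4: S_4 = -1.61 * (-0.96)^4 ≈ -1.37
i=5: S_5 = -1.61 * (-0.96)^5 ≈ 1.31
The first 6 terms are: [-1.61, 1.55, -1.48, 1.42, -1.37, 1.31]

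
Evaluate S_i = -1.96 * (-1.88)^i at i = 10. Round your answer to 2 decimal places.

S_10 = -1.96 * (-1.88)^10 ≈ -1.96 * 551.5419 ≈ -1081.02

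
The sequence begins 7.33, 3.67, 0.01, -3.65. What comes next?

Differences: 3.67 - 7.33 = -3.66
This is an arithmetic sequence with common difference d = -3.66.
Next term = -3.65 + -3.66 = -7.31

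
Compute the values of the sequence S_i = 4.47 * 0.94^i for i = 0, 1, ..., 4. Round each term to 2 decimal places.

This is a geometric sequence.
i=0: S_0 = 4.47 * 0.94^0 = 4.47
i=1: S_1 = 4.47 * 0.94^1 ≈ 4.2
i=2: S_2 = 4.47 * 0.94^2 ≈ 3.95
i=3: S_3 = 4.47 * 0.94^3 ≈ 3.71
i=4: S_4 = 4.47 * 0.94^4 ≈ 3.49
The first 5 terms are: [4.47, 4.2, 3.95, 3.71, 3.49]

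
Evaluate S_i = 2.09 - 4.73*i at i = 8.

S_8 = 2.09 + -4.73*8 = 2.09 + -37.84 = -35.75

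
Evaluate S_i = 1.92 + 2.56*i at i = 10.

S_10 = 1.92 + 2.56*10 = 1.92 + 25.6 = 27.52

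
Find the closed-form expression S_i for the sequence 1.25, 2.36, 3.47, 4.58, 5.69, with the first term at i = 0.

Check differences: 2.36 - 1.25 = 1.11
3.47 - 2.36 = 1.11
Common difference d = 1.11.
First term a = 1.25.
Formula: S_i = 1.25 + 1.11*i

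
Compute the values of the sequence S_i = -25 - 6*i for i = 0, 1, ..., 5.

This is an arithmetic sequence.
i=0: S_0 = -25 + -6*0 = -25
i=1: S_1 = -25 + -6*1 = -31
i=2: S_2 = -25 + -6*2 = -37
i=3: S_3 = -25 + -6*3 = -43
i=4: S_4 = -25 + -6*4 = -49
i=5: S_5 = -25 + -6*5 = -55
The first 6 terms are: [-25, -31, -37, -43, -49, -55]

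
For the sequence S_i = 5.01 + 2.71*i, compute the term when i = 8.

S_8 = 5.01 + 2.71*8 = 5.01 + 21.68 = 26.69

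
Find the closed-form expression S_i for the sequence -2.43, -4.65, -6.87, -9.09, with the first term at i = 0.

Check differences: -4.65 - -2.43 = -2.22
-6.87 - -4.65 = -2.22
Common difference d = -2.22.
First term a = -2.43.
Formula: S_i = -2.43 - 2.22*i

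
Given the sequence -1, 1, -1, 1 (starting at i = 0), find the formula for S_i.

Check ratios: 1 / -1 = -1.0
Common ratio r = -1.
First term a = -1.
Formula: S_i = -1 * (-1)^i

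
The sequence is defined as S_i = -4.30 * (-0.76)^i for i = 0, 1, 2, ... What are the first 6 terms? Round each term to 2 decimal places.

This is a geometric sequence.
i=0: S_0 = -4.3 * (-0.76)^0 = -4.3
i=1: S_1 = -4.3 * (-0.76)^1 ≈ 3.27
i=2: S_2 = -4.3 * (-0.76)^2 ≈ -2.48
i=3: S_3 = -4.3 * (-0.76)^3 ≈ 1.89
i=4: S_4 = -4.3 * (-0.76)^4 ≈ -1.43
i=5: S_5 = -4.3 * (-0.76)^5 ≈ 1.09
The first 6 terms are: [-4.3, 3.27, -2.48, 1.89, -1.43, 1.09]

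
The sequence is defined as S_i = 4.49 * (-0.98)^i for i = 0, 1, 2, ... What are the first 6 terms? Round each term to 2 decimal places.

This is a geometric sequence.
i=0: S_0 = 4.49 * (-0.98)^0 = 4.49
i=1: S_1 = 4.49 * (-0.98)^1 ≈ -4.4
i=2: S_2 = 4.49 * (-0.98)^2 ≈ 4.31
i=3: S_3 = 4.49 * (-0.98)^3 ≈ -4.23
i=4: S_4 = 4.49 * (-0.98)^4 ≈ 4.14
i=5: S_5 = 4.49 * (-0.98)^5 ≈ -4.06
The first 6 terms are: [4.49, -4.4, 4.31, -4.23, 4.14, -4.06]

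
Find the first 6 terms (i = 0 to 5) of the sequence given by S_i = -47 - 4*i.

This is an arithmetic sequence.
i=0: S_0 = -47 + -4*0 = -47
i=1: S_1 = -47 + -4*1 = -51
i=2: S_2 = -47 + -4*2 = -55
i=3: S_3 = -47 + -4*3 = -59
i=4: S_4 = -47 + -4*4 = -63
i=5: S_5 = -47 + -4*5 = -67
The first 6 terms are: [-47, -51, -55, -59, -63, -67]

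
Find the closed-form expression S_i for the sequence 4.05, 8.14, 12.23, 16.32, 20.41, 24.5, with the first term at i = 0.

Check differences: 8.14 - 4.05 = 4.09
12.23 - 8.14 = 4.09
Common difference d = 4.09.
First term a = 4.05.
Formula: S_i = 4.05 + 4.09*i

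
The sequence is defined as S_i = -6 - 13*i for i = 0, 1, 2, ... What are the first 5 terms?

This is an arithmetic sequence.
i=0: S_0 = -6 + -13*0 = -6
i=1: S_1 = -6 + -13*1 = -19
i=2: S_2 = -6 + -13*2 = -32
i=3: S_3 = -6 + -13*3 = -45
i=4: S_4 = -6 + -13*4 = -58
The first 5 terms are: [-6, -19, -32, -45, -58]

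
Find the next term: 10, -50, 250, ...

Ratios: -50 / 10 = -5.0
This is a geometric sequence with common ratio r = -5.
Next term = 250 * -5 = -1250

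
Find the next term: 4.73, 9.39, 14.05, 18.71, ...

Differences: 9.39 - 4.73 = 4.66
This is an arithmetic sequence with common difference d = 4.66.
Next term = 18.71 + 4.66 = 23.37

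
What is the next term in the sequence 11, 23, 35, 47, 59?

Differences: 23 - 11 = 12
This is an arithmetic sequence with common difference d = 12.
Next term = 59 + 12 = 71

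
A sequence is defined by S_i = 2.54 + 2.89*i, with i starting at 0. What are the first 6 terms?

This is an arithmetic sequence.
i=0: S_0 = 2.54 + 2.89*0 = 2.54
i=1: S_1 = 2.54 + 2.89*1 = 5.43
i=2: S_2 = 2.54 + 2.89*2 = 8.32
i=3: S_3 = 2.54 + 2.89*3 = 11.21
i=4: S_4 = 2.54 + 2.89*4 = 14.1
i=5: S_5 = 2.54 + 2.89*5 = 16.99
The first 6 terms are: [2.54, 5.43, 8.32, 11.21, 14.1, 16.99]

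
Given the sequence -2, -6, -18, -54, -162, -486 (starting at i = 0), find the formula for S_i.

Check ratios: -6 / -2 = 3.0
Common ratio r = 3.
First term a = -2.
Formula: S_i = -2 * 3^i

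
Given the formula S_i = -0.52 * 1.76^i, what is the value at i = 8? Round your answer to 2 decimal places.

S_8 = -0.52 * 1.76^8 ≈ -0.52 * 92.0664 ≈ -47.87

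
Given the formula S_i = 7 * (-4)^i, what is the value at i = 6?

S_6 = 7 * (-4)^6 = 7 * 4096 = 28672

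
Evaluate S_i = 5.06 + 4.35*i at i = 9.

S_9 = 5.06 + 4.35*9 = 5.06 + 39.15 = 44.21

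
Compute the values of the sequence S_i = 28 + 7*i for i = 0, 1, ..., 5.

This is an arithmetic sequence.
i=0: S_0 = 28 + 7*0 = 28
i=1: S_1 = 28 + 7*1 = 35
i=2: S_2 = 28 + 7*2 = 42
i=3: S_3 = 28 + 7*3 = 49
i=4: S_4 = 28 + 7*4 = 56
i=5: S_5 = 28 + 7*5 = 63
The first 6 terms are: [28, 35, 42, 49, 56, 63]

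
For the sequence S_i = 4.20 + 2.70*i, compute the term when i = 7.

S_7 = 4.2 + 2.7*7 = 4.2 + 18.9 = 23.1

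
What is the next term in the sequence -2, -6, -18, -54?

Ratios: -6 / -2 = 3.0
This is a geometric sequence with common ratio r = 3.
Next term = -54 * 3 = -162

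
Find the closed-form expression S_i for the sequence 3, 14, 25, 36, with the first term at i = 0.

Check differences: 14 - 3 = 11
25 - 14 = 11
Common difference d = 11.
First term a = 3.
Formula: S_i = 3 + 11*i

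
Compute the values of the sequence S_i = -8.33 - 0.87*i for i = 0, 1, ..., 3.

This is an arithmetic sequence.
i=0: S_0 = -8.33 + -0.87*0 = -8.33
i=1: S_1 = -8.33 + -0.87*1 = -9.2
i=2: S_2 = -8.33 + -0.87*2 = -10.07
i=3: S_3 = -8.33 + -0.87*3 = -10.94
The first 4 terms are: [-8.33, -9.2, -10.07, -10.94]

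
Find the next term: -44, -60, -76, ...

Differences: -60 - -44 = -16
This is an arithmetic sequence with common difference d = -16.
Next term = -76 + -16 = -92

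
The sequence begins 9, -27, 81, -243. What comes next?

Ratios: -27 / 9 = -3.0
This is a geometric sequence with common ratio r = -3.
Next term = -243 * -3 = 729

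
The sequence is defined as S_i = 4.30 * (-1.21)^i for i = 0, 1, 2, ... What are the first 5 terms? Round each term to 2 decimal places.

This is a geometric sequence.
i=0: S_0 = 4.3 * (-1.21)^0 = 4.3
i=1: S_1 = 4.3 * (-1.21)^1 ≈ -5.2
i=2: S_2 = 4.3 * (-1.21)^2 ≈ 6.3
i=3: S_3 = 4.3 * (-1.21)^3 ≈ -7.62
i=4: S_4 = 4.3 * (-1.21)^4 ≈ 9.22
The first 5 terms are: [4.3, -5.2, 6.3, -7.62, 9.22]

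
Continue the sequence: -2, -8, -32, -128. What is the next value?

Ratios: -8 / -2 = 4.0
This is a geometric sequence with common ratio r = 4.
Next term = -128 * 4 = -512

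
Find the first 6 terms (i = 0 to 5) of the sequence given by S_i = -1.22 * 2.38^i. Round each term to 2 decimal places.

This is a geometric sequence.
i=0: S_0 = -1.22 * 2.38^0 = -1.22
i=1: S_1 = -1.22 * 2.38^1 ≈ -2.9
i=2: S_2 = -1.22 * 2.38^2 ≈ -6.91
i=3: S_3 = -1.22 * 2.38^3 ≈ -16.45
i=4: S_4 = -1.22 * 2.38^4 ≈ -39.14
i=5: S_5 = -1.22 * 2.38^5 ≈ -93.16
The first 6 terms are: [-1.22, -2.9, -6.91, -16.45, -39.14, -93.16]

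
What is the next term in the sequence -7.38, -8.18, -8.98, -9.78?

Differences: -8.18 - -7.38 = -0.8
This is an arithmetic sequence with common difference d = -0.8.
Next term = -9.78 + -0.8 = -10.58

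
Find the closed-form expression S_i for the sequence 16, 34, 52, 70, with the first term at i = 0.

Check differences: 34 - 16 = 18
52 - 34 = 18
Common difference d = 18.
First term a = 16.
Formula: S_i = 16 + 18*i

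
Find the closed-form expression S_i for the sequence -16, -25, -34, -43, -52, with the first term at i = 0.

Check differences: -25 - -16 = -9
-34 - -25 = -9
Common difference d = -9.
First term a = -16.
Formula: S_i = -16 - 9*i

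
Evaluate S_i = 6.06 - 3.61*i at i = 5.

S_5 = 6.06 + -3.61*5 = 6.06 + -18.05 = -11.99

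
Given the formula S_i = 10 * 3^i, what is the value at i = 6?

S_6 = 10 * 3^6 = 10 * 729 = 7290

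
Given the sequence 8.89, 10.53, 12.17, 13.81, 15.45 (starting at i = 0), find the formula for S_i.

Check differences: 10.53 - 8.89 = 1.64
12.17 - 10.53 = 1.64
Common difference d = 1.64.
First term a = 8.89.
Formula: S_i = 8.89 + 1.64*i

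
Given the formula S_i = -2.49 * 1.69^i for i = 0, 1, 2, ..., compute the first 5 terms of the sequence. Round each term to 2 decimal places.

This is a geometric sequence.
i=0: S_0 = -2.49 * 1.69^0 = -2.49
i=1: S_1 = -2.49 * 1.69^1 ≈ -4.21
i=2: S_2 = -2.49 * 1.69^2 ≈ -7.11
i=3: S_3 = -2.49 * 1.69^3 ≈ -12.02
i=4: S_4 = -2.49 * 1.69^4 ≈ -20.31
The first 5 terms are: [-2.49, -4.21, -7.11, -12.02, -20.31]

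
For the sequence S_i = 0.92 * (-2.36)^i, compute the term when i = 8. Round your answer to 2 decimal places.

S_8 = 0.92 * (-2.36)^8 ≈ 0.92 * 962.268 ≈ 885.29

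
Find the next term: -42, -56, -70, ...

Differences: -56 - -42 = -14
This is an arithmetic sequence with common difference d = -14.
Next term = -70 + -14 = -84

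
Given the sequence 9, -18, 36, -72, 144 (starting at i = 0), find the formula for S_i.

Check ratios: -18 / 9 = -2.0
Common ratio r = -2.
First term a = 9.
Formula: S_i = 9 * (-2)^i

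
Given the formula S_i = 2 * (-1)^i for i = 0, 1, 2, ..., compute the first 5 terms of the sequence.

This is a geometric sequence.
i=0: S_0 = 2 * (-1)^0 = 2
i=1: S_1 = 2 * (-1)^1 = -2
i=2: S_2 = 2 * (-1)^2 = 2
i=3: S_3 = 2 * (-1)^3 = -2
i=4: S_4 = 2 * (-1)^4 = 2
The first 5 terms are: [2, -2, 2, -2, 2]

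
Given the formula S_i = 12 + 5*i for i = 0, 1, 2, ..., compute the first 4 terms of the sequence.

This is an arithmetic sequence.
i=0: S_0 = 12 + 5*0 = 12
i=1: S_1 = 12 + 5*1 = 17
i=2: S_2 = 12 + 5*2 = 22
i=3: S_3 = 12 + 5*3 = 27
The first 4 terms are: [12, 17, 22, 27]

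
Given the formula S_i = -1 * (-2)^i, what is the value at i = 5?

S_5 = -1 * (-2)^5 = -1 * -32 = 32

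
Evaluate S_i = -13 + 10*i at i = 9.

S_9 = -13 + 10*9 = -13 + 90 = 77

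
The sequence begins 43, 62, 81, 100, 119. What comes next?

Differences: 62 - 43 = 19
This is an arithmetic sequence with common difference d = 19.
Next term = 119 + 19 = 138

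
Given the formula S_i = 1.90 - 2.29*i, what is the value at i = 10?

S_10 = 1.9 + -2.29*10 = 1.9 + -22.9 = -21.0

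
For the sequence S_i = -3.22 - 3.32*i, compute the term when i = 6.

S_6 = -3.22 + -3.32*6 = -3.22 + -19.92 = -23.14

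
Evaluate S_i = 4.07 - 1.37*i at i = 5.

S_5 = 4.07 + -1.37*5 = 4.07 + -6.85 = -2.78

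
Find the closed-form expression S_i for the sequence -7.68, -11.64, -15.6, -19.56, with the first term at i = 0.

Check differences: -11.64 - -7.68 = -3.96
-15.6 - -11.64 = -3.96
Common difference d = -3.96.
First term a = -7.68.
Formula: S_i = -7.68 - 3.96*i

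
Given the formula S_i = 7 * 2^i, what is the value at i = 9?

S_9 = 7 * 2^9 = 7 * 512 = 3584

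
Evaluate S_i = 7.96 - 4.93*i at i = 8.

S_8 = 7.96 + -4.93*8 = 7.96 + -39.44 = -31.48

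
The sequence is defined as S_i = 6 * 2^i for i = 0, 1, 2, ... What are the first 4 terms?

This is a geometric sequence.
i=0: S_0 = 6 * 2^0 = 6
i=1: S_1 = 6 * 2^1 = 12
i=2: S_2 = 6 * 2^2 = 24
i=3: S_3 = 6 * 2^3 = 48
The first 4 terms are: [6, 12, 24, 48]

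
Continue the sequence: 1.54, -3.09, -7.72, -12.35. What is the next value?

Differences: -3.09 - 1.54 = -4.63
This is an arithmetic sequence with common difference d = -4.63.
Next term = -12.35 + -4.63 = -16.98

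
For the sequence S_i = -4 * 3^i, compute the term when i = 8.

S_8 = -4 * 3^8 = -4 * 6561 = -26244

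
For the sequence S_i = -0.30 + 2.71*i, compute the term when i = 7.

S_7 = -0.3 + 2.71*7 = -0.3 + 18.97 = 18.67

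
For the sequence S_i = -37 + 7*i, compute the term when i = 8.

S_8 = -37 + 7*8 = -37 + 56 = 19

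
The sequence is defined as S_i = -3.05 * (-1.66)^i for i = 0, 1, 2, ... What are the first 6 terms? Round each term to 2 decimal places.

This is a geometric sequence.
i=0: S_0 = -3.05 * (-1.66)^0 = -3.05
i=1: S_1 = -3.05 * (-1.66)^1 ≈ 5.06
i=2: S_2 = -3.05 * (-1.66)^2 ≈ -8.4
i=3: S_3 = -3.05 * (-1.66)^3 ≈ 13.95
i=4: S_4 = -3.05 * (-1.66)^4 ≈ -23.16
i=5: S_5 = -3.05 * (-1.66)^5 ≈ 38.45
The first 6 terms are: [-3.05, 5.06, -8.4, 13.95, -23.16, 38.45]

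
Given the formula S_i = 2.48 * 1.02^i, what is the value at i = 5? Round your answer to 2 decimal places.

S_5 = 2.48 * 1.02^5 ≈ 2.48 * 1.1041 ≈ 2.74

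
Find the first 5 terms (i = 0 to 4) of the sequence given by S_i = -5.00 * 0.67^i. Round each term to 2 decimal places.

This is a geometric sequence.
i=0: S_0 = -5.0 * 0.67^0 = -5.0
i=1: S_1 = -5.0 * 0.67^1 = -3.35
i=2: S_2 = -5.0 * 0.67^2 ≈ -2.24
i=3: S_3 = -5.0 * 0.67^3 ≈ -1.5
i=4: S_4 = -5.0 * 0.67^4 ≈ -1.01
The first 5 terms are: [-5.0, -3.35, -2.24, -1.5, -1.01]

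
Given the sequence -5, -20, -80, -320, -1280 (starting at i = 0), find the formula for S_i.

Check ratios: -20 / -5 = 4.0
Common ratio r = 4.
First term a = -5.
Formula: S_i = -5 * 4^i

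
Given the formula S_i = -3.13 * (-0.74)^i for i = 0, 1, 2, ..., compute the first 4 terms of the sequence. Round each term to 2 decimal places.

This is a geometric sequence.
i=0: S_0 = -3.13 * (-0.74)^0 = -3.13
i=1: S_1 = -3.13 * (-0.74)^1 ≈ 2.32
i=2: S_2 = -3.13 * (-0.74)^2 ≈ -1.71
i=3: S_3 = -3.13 * (-0.74)^3 ≈ 1.27
The first 4 terms are: [-3.13, 2.32, -1.71, 1.27]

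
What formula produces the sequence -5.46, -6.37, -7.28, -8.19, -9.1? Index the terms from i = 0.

Check differences: -6.37 - -5.46 = -0.91
-7.28 - -6.37 = -0.91
Common difference d = -0.91.
First term a = -5.46.
Formula: S_i = -5.46 - 0.91*i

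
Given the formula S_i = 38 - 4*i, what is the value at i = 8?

S_8 = 38 + -4*8 = 38 + -32 = 6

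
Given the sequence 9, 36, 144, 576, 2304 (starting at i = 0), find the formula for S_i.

Check ratios: 36 / 9 = 4.0
Common ratio r = 4.
First term a = 9.
Formula: S_i = 9 * 4^i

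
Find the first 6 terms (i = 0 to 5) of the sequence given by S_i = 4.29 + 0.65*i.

This is an arithmetic sequence.
i=0: S_0 = 4.29 + 0.65*0 = 4.29
i=1: S_1 = 4.29 + 0.65*1 = 4.94
i=2: S_2 = 4.29 + 0.65*2 = 5.59
i=3: S_3 = 4.29 + 0.65*3 = 6.24
i=4: S_4 = 4.29 + 0.65*4 = 6.89
i=5: S_5 = 4.29 + 0.65*5 = 7.54
The first 6 terms are: [4.29, 4.94, 5.59, 6.24, 6.89, 7.54]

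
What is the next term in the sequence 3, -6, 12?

Ratios: -6 / 3 = -2.0
This is a geometric sequence with common ratio r = -2.
Next term = 12 * -2 = -24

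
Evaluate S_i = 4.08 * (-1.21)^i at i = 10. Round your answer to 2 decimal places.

S_10 = 4.08 * (-1.21)^10 ≈ 4.08 * 6.7275 ≈ 27.45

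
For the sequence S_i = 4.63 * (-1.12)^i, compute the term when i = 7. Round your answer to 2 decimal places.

S_7 = 4.63 * (-1.12)^7 ≈ 4.63 * -2.2107 ≈ -10.24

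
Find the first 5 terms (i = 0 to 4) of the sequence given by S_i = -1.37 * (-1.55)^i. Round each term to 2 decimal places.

This is a geometric sequence.
i=0: S_0 = -1.37 * (-1.55)^0 = -1.37
i=1: S_1 = -1.37 * (-1.55)^1 ≈ 2.12
i=2: S_2 = -1.37 * (-1.55)^2 ≈ -3.29
i=3: S_3 = -1.37 * (-1.55)^3 ≈ 5.1
i=4: S_4 = -1.37 * (-1.55)^4 ≈ -7.91
The first 5 terms are: [-1.37, 2.12, -3.29, 5.1, -7.91]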